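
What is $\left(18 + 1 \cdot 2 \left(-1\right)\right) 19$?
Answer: $304$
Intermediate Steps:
$\left(18 + 1 \cdot 2 \left(-1\right)\right) 19 = \left(18 + 2 \left(-1\right)\right) 19 = \left(18 - 2\right) 19 = 16 \cdot 19 = 304$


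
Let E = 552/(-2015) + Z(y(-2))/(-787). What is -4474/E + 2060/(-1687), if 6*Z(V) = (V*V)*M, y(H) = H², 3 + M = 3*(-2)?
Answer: 122125375375/6645816 ≈ 18376.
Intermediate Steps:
M = -9 (M = -3 + 3*(-2) = -3 - 6 = -9)
Z(V) = -3*V²/2 (Z(V) = ((V*V)*(-9))/6 = (V²*(-9))/6 = (-9*V²)/6 = -3*V²/2)
E = -386064/1585805 (E = 552/(-2015) - 3*((-2)²)²/2/(-787) = 552*(-1/2015) - 3/2*4²*(-1/787) = -552/2015 - 3/2*16*(-1/787) = -552/2015 - 24*(-1/787) = -552/2015 + 24/787 = -386064/1585805 ≈ -0.24345)
-4474/E + 2060/(-1687) = -4474/(-386064/1585805) + 2060/(-1687) = -4474*(-1585805/386064) + 2060*(-1/1687) = 3547445785/193032 - 2060/1687 = 122125375375/6645816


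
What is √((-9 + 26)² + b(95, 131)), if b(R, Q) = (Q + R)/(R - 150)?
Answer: 3*√95755/55 ≈ 16.879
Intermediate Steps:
b(R, Q) = (Q + R)/(-150 + R)
√((-9 + 26)² + b(95, 131)) = √((-9 + 26)² + (131 + 95)/(-150 + 95)) = √(17² + 226/(-55)) = √(289 - 1/55*226) = √(289 - 226/55) = √(15669/55) = 3*√95755/55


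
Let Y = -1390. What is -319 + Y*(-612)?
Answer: 850361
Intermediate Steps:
-319 + Y*(-612) = -319 - 1390*(-612) = -319 + 850680 = 850361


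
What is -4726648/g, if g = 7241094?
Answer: -2363324/3620547 ≈ -0.65275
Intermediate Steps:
-4726648/g = -4726648/7241094 = -4726648*1/7241094 = -2363324/3620547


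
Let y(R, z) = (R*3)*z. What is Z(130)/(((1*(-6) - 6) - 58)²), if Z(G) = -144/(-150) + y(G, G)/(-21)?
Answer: -105583/214375 ≈ -0.49252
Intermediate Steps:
y(R, z) = 3*R*z (y(R, z) = (3*R)*z = 3*R*z)
Z(G) = 24/25 - G²/7 (Z(G) = -144/(-150) + (3*G*G)/(-21) = -144*(-1/150) + (3*G²)*(-1/21) = 24/25 - G²/7)
Z(130)/(((1*(-6) - 6) - 58)²) = (24/25 - ⅐*130²)/(((1*(-6) - 6) - 58)²) = (24/25 - ⅐*16900)/(((-6 - 6) - 58)²) = (24/25 - 16900/7)/((-12 - 58)²) = -422332/(175*((-70)²)) = -422332/175/4900 = -422332/175*1/4900 = -105583/214375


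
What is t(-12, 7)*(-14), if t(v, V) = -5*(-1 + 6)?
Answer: 350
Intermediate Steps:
t(v, V) = -25 (t(v, V) = -5*5 = -25)
t(-12, 7)*(-14) = -25*(-14) = 350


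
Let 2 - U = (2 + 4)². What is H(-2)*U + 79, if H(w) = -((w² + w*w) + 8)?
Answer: 623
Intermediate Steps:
U = -34 (U = 2 - (2 + 4)² = 2 - 1*6² = 2 - 1*36 = 2 - 36 = -34)
H(w) = -8 - 2*w² (H(w) = -((w² + w²) + 8) = -(2*w² + 8) = -(8 + 2*w²) = -8 - 2*w²)
H(-2)*U + 79 = (-8 - 2*(-2)²)*(-34) + 79 = (-8 - 2*4)*(-34) + 79 = (-8 - 8)*(-34) + 79 = -16*(-34) + 79 = 544 + 79 = 623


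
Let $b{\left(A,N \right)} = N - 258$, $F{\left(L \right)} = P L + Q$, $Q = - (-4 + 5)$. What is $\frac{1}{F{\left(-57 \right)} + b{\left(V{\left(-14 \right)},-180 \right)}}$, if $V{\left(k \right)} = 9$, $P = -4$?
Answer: $- \frac{1}{211} \approx -0.0047393$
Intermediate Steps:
$Q = -1$ ($Q = \left(-1\right) 1 = -1$)
$F{\left(L \right)} = -1 - 4 L$ ($F{\left(L \right)} = - 4 L - 1 = -1 - 4 L$)
$b{\left(A,N \right)} = -258 + N$
$\frac{1}{F{\left(-57 \right)} + b{\left(V{\left(-14 \right)},-180 \right)}} = \frac{1}{\left(-1 - -228\right) - 438} = \frac{1}{\left(-1 + 228\right) - 438} = \frac{1}{227 - 438} = \frac{1}{-211} = - \frac{1}{211}$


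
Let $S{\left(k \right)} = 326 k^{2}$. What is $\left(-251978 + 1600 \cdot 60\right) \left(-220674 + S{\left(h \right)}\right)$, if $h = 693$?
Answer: $-24385678509000$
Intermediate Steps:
$\left(-251978 + 1600 \cdot 60\right) \left(-220674 + S{\left(h \right)}\right) = \left(-251978 + 1600 \cdot 60\right) \left(-220674 + 326 \cdot 693^{2}\right) = \left(-251978 + 96000\right) \left(-220674 + 326 \cdot 480249\right) = - 155978 \left(-220674 + 156561174\right) = \left(-155978\right) 156340500 = -24385678509000$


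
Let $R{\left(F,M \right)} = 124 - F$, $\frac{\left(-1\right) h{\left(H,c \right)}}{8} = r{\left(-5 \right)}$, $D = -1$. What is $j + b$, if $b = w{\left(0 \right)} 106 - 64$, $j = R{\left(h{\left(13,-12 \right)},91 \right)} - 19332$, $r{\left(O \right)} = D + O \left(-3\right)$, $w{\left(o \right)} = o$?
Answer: $-19160$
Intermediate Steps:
$r{\left(O \right)} = -1 - 3 O$ ($r{\left(O \right)} = -1 + O \left(-3\right) = -1 - 3 O$)
$h{\left(H,c \right)} = -112$ ($h{\left(H,c \right)} = - 8 \left(-1 - -15\right) = - 8 \left(-1 + 15\right) = \left(-8\right) 14 = -112$)
$j = -19096$ ($j = \left(124 - -112\right) - 19332 = \left(124 + 112\right) - 19332 = 236 - 19332 = -19096$)
$b = -64$ ($b = 0 \cdot 106 - 64 = 0 - 64 = -64$)
$j + b = -19096 - 64 = -19160$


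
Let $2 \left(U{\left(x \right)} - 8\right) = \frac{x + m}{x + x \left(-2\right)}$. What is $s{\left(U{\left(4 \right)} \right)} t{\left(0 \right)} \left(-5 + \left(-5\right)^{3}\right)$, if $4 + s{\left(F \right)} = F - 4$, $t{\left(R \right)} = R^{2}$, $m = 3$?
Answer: $0$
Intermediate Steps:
$U{\left(x \right)} = 8 - \frac{3 + x}{2 x}$ ($U{\left(x \right)} = 8 + \frac{\left(x + 3\right) \frac{1}{x + x \left(-2\right)}}{2} = 8 + \frac{\left(3 + x\right) \frac{1}{x - 2 x}}{2} = 8 + \frac{\left(3 + x\right) \frac{1}{\left(-1\right) x}}{2} = 8 + \frac{\left(3 + x\right) \left(- \frac{1}{x}\right)}{2} = 8 + \frac{\left(-1\right) \frac{1}{x} \left(3 + x\right)}{2} = 8 - \frac{3 + x}{2 x}$)
$s{\left(F \right)} = -8 + F$ ($s{\left(F \right)} = -4 + \left(F - 4\right) = -4 + \left(-4 + F\right) = -8 + F$)
$s{\left(U{\left(4 \right)} \right)} t{\left(0 \right)} \left(-5 + \left(-5\right)^{3}\right) = \left(-8 + \frac{3 \left(-1 + 5 \cdot 4\right)}{2 \cdot 4}\right) 0^{2} \left(-5 + \left(-5\right)^{3}\right) = \left(-8 + \frac{3}{2} \cdot \frac{1}{4} \left(-1 + 20\right)\right) 0 \left(-5 - 125\right) = \left(-8 + \frac{3}{2} \cdot \frac{1}{4} \cdot 19\right) 0 \left(-130\right) = \left(-8 + \frac{57}{8}\right) 0 = \left(- \frac{7}{8}\right) 0 = 0$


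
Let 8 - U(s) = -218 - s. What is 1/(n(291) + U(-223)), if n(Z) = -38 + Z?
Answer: 1/256 ≈ 0.0039063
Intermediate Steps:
U(s) = 226 + s (U(s) = 8 - (-218 - s) = 8 + (218 + s) = 226 + s)
1/(n(291) + U(-223)) = 1/((-38 + 291) + (226 - 223)) = 1/(253 + 3) = 1/256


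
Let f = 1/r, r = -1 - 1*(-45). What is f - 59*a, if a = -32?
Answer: 83073/44 ≈ 1888.0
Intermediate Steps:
r = 44 (r = -1 + 45 = 44)
f = 1/44 ≈ 0.022727
f - 59*a = 1/44 - 59*(-32) = 1/44 + 1888 = 83073/44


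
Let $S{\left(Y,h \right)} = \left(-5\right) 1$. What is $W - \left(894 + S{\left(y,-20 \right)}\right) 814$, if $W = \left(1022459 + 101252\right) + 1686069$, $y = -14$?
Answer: $2086134$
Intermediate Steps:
$S{\left(Y,h \right)} = -5$
$W = 2809780$ ($W = 1123711 + 1686069 = 2809780$)
$W - \left(894 + S{\left(y,-20 \right)}\right) 814 = 2809780 - \left(894 - 5\right) 814 = 2809780 - 889 \cdot 814 = 2809780 - 723646 = 2086134$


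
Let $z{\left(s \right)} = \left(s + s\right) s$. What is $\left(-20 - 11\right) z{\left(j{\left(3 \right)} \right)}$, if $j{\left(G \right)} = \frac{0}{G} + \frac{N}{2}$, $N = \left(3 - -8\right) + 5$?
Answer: $-3968$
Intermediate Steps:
$N = 16$ ($N = \left(3 + 8\right) + 5 = 11 + 5 = 16$)
$j{\left(G \right)} = 8$ ($j{\left(G \right)} = \frac{0}{G} + \frac{16}{2} = 0 + 16 \cdot \frac{1}{2} = 0 + 8 = 8$)
$z{\left(s \right)} = 2 s^{2}$ ($z{\left(s \right)} = 2 s s = 2 s^{2}$)
$\left(-20 - 11\right) z{\left(j{\left(3 \right)} \right)} = \left(-20 - 11\right) 2 \cdot 8^{2} = - 31 \cdot 2 \cdot 64 = \left(-31\right) 128 = -3968$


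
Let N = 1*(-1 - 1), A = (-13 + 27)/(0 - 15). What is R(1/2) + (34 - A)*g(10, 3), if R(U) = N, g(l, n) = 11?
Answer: 5734/15 ≈ 382.27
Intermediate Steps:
A = -14/15 (A = 14/(-15) = 14*(-1/15) = -14/15 ≈ -0.93333)
N = -2 (N = 1*(-2) = -2)
R(U) = -2
R(1/2) + (34 - A)*g(10, 3) = -2 + (34 - 1*(-14/15))*11 = -2 + (34 + 14/15)*11 = -2 + (524/15)*11 = -2 + 5764/15 = 5734/15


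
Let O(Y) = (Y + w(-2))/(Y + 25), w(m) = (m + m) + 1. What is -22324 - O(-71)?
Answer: -513489/23 ≈ -22326.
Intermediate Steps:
w(m) = 1 + 2*m (w(m) = 2*m + 1 = 1 + 2*m)
O(Y) = (-3 + Y)/(25 + Y) (O(Y) = (Y + (1 + 2*(-2)))/(Y + 25) = (Y + (1 - 4))/(25 + Y) = (Y - 3)/(25 + Y) = (-3 + Y)/(25 + Y))
-22324 - O(-71) = -22324 - (-3 - 71)/(25 - 71) = -22324 - (-74)/(-46) = -22324 - (-1)*(-74)/46 = -22324 - 1*37/23 = -22324 - 37/23 = -513489/23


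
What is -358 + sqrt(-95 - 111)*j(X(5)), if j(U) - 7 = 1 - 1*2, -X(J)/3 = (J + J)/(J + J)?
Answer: -358 + 6*I*sqrt(206) ≈ -358.0 + 86.116*I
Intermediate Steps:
X(J) = -3 (X(J) = -3*(J + J)/(J + J) = -3*2*J/(2*J) = -3*2*J*1/(2*J) = -3*1 = -3)
j(U) = 6 (j(U) = 7 + (1 - 1*2) = 7 + (1 - 2) = 7 - 1 = 6)
-358 + sqrt(-95 - 111)*j(X(5)) = -358 + sqrt(-95 - 111)*6 = -358 + sqrt(-206)*6 = -358 + (I*sqrt(206))*6 = -358 + 6*I*sqrt(206)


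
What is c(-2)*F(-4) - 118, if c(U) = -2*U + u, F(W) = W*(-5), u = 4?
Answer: 42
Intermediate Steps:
F(W) = -5*W
c(U) = 4 - 2*U (c(U) = -2*U + 4 = 4 - 2*U)
c(-2)*F(-4) - 118 = (4 - 2*(-2))*(-5*(-4)) - 118 = (4 + 4)*20 - 118 = 8*20 - 118 = 160 - 118 = 42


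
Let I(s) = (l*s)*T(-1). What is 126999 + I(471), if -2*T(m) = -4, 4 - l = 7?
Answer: 124173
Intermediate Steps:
l = -3 (l = 4 - 1*7 = 4 - 7 = -3)
T(m) = 2 (T(m) = -½*(-4) = 2)
I(s) = -6*s (I(s) = -3*s*2 = -6*s)
126999 + I(471) = 126999 - 6*471 = 126999 - 2826 = 124173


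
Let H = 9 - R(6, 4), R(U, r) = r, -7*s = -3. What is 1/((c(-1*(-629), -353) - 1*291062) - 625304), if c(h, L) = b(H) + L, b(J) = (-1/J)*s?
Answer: -35/32085168 ≈ -1.0908e-6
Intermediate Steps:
s = 3/7 (s = -⅐*(-3) = 3/7 ≈ 0.42857)
H = 5 (H = 9 - 1*4 = 9 - 4 = 5)
b(J) = -3/(7*J) (b(J) = -1/J*(3/7) = -3/(7*J))
c(h, L) = -3/35 + L (c(h, L) = -3/7/5 + L = -3/7*⅕ + L = -3/35 + L)
1/((c(-1*(-629), -353) - 1*291062) - 625304) = 1/(((-3/35 - 353) - 1*291062) - 625304) = 1/((-12358/35 - 291062) - 625304) = 1/(-10199528/35 - 625304) = 1/(-32085168/35) = -35/32085168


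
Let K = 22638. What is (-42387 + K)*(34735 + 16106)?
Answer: -1004058909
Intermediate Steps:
(-42387 + K)*(34735 + 16106) = (-42387 + 22638)*(34735 + 16106) = -19749*50841 = -1004058909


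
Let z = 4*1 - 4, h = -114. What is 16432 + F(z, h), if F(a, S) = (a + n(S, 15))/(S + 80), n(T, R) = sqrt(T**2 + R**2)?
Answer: 16432 - 3*sqrt(1469)/34 ≈ 16429.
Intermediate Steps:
z = 0 (z = 4 - 4 = 0)
n(T, R) = sqrt(R**2 + T**2)
F(a, S) = (a + sqrt(225 + S**2))/(80 + S) (F(a, S) = (a + sqrt(15**2 + S**2))/(S + 80) = (a + sqrt(225 + S**2))/(80 + S))
16432 + F(z, h) = 16432 + (0 + sqrt(225 + (-114)**2))/(80 - 114) = 16432 + (0 + sqrt(225 + 12996))/(-34) = 16432 - (0 + sqrt(13221))/34 = 16432 - (0 + 3*sqrt(1469))/34 = 16432 - 3*sqrt(1469)/34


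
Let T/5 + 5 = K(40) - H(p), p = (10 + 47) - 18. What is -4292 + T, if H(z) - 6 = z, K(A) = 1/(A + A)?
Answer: -72671/16 ≈ -4541.9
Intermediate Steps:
K(A) = 1/(2*A)
p = 39 (p = 57 - 18 = 39)
H(z) = 6 + z
T = -3999/16 (T = -25 + 5*((1/2)/40 - (6 + 39)) = -25 + 5*((1/2)*(1/40) - 1*45) = -25 + 5*(1/80 - 45) = -25 + 5*(-3599/80) = -25 - 3599/16 = -3999/16 ≈ -249.94)
-4292 + T = -4292 - 3999/16 = -72671/16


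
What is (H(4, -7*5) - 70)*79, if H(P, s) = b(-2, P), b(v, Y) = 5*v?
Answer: -6320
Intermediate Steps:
H(P, s) = -10 (H(P, s) = 5*(-2) = -10)
(H(4, -7*5) - 70)*79 = (-10 - 70)*79 = -80*79 = -6320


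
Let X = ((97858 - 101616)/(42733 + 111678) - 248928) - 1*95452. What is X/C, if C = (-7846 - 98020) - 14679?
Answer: 53176063938/18613473995 ≈ 2.8569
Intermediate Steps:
C = -120545 (C = -105866 - 14679 = -120545)
X = -53176063938/154411 (X = (-3758/154411 - 248928) - 95452 = -38437225166/154411 - 95452 = -53176063938/154411 ≈ -3.4438e+5)
X/C = -53176063938/154411/(-120545) = -53176063938/154411*(-1/120545) = 53176063938/18613473995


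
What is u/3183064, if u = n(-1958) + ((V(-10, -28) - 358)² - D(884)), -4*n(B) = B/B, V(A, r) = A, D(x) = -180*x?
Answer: 1178175/12732256 ≈ 0.092535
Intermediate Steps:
n(B) = -¼ (n(B) = -B/(4*B) = -¼*1 = -¼)
u = 1178175/4 (u = -¼ + ((-10 - 358)² - (-180)*884) = -¼ + ((-368)² - 1*(-159120)) = -¼ + (135424 + 159120) = -¼ + 294544 = 1178175/4 ≈ 2.9454e+5)
u/3183064 = (1178175/4)/3183064 = (1178175/4)*(1/3183064) = 1178175/12732256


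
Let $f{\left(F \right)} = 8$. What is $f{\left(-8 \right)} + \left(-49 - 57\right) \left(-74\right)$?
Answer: $7852$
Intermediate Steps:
$f{\left(-8 \right)} + \left(-49 - 57\right) \left(-74\right) = 8 + \left(-49 - 57\right) \left(-74\right) = 8 - -7844 = 8 + 7844 = 7852$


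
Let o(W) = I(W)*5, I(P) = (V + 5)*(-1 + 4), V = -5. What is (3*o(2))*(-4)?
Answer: 0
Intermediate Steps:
I(P) = 0 (I(P) = (-5 + 5)*(-1 + 4) = 0*3 = 0)
o(W) = 0 (o(W) = 0*5 = 0)
(3*o(2))*(-4) = (3*0)*(-4) = 0*(-4) = 0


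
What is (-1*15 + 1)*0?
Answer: 0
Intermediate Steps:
(-1*15 + 1)*0 = (-15 + 1)*0 = -14*0 = 0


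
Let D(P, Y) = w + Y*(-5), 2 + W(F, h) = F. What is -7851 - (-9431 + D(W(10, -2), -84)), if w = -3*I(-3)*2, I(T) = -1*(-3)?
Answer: 1178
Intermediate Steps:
I(T) = 3
W(F, h) = -2 + F
w = -18 (w = -3*3*2 = -9*2 = -18)
D(P, Y) = -18 - 5*Y (D(P, Y) = -18 + Y*(-5) = -18 - 5*Y)
-7851 - (-9431 + D(W(10, -2), -84)) = -7851 - (-9431 + (-18 - 5*(-84))) = -7851 - (-9431 + (-18 + 420)) = -7851 - (-9431 + 402) = -7851 - 1*(-9029) = -7851 + 9029 = 1178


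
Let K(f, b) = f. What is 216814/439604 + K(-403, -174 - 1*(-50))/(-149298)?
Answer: 4068382123/8203999749 ≈ 0.49590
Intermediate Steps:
216814/439604 + K(-403, -174 - 1*(-50))/(-149298) = 216814/439604 - 403/(-149298) = 216814*(1/439604) - 403*(-1/149298) = 108407/219802 + 403/149298 = 4068382123/8203999749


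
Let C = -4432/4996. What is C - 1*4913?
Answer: -6137445/1249 ≈ -4913.9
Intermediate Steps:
C = -1108/1249 (C = -4432*1/4996 = -1108/1249 ≈ -0.88711)
C - 1*4913 = -1108/1249 - 1*4913 = -1108/1249 - 4913 = -6137445/1249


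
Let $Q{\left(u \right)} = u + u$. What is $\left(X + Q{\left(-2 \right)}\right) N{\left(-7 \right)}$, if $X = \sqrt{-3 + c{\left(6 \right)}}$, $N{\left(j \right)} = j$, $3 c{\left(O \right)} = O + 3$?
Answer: $28$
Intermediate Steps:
$c{\left(O \right)} = 1 + \frac{O}{3}$ ($c{\left(O \right)} = \frac{O + 3}{3} = \frac{3 + O}{3} = 1 + \frac{O}{3}$)
$Q{\left(u \right)} = 2 u$
$X = 0$ ($X = \sqrt{-3 + \left(1 + \frac{1}{3} \cdot 6\right)} = \sqrt{-3 + \left(1 + 2\right)} = \sqrt{-3 + 3} = \sqrt{0} = 0$)
$\left(X + Q{\left(-2 \right)}\right) N{\left(-7 \right)} = \left(0 + 2 \left(-2\right)\right) \left(-7\right) = \left(0 - 4\right) \left(-7\right) = \left(-4\right) \left(-7\right) = 28$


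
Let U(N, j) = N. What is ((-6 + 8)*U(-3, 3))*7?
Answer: -42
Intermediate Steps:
((-6 + 8)*U(-3, 3))*7 = ((-6 + 8)*(-3))*7 = (2*(-3))*7 = -6*7 = -42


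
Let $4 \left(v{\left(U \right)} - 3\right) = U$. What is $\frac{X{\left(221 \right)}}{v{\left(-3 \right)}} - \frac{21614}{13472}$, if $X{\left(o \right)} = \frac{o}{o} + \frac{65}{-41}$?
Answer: $- \frac{1544813}{828528} \approx -1.8645$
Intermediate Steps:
$v{\left(U \right)} = 3 + \frac{U}{4}$
$X{\left(o \right)} = - \frac{24}{41}$ ($X{\left(o \right)} = 1 + 65 \left(- \frac{1}{41}\right) = 1 - \frac{65}{41} = - \frac{24}{41}$)
$\frac{X{\left(221 \right)}}{v{\left(-3 \right)}} - \frac{21614}{13472} = - \frac{24}{41 \left(3 + \frac{1}{4} \left(-3\right)\right)} - \frac{21614}{13472} = - \frac{24}{41 \left(3 - \frac{3}{4}\right)} - \frac{10807}{6736} = - \frac{24}{41 \cdot \frac{9}{4}} - \frac{10807}{6736} = \left(- \frac{24}{41}\right) \frac{4}{9} - \frac{10807}{6736} = - \frac{32}{123} - \frac{10807}{6736} = - \frac{1544813}{828528}$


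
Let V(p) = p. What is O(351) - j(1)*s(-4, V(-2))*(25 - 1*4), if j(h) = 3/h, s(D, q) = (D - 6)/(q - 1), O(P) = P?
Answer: 141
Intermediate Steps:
s(D, q) = (-6 + D)/(-1 + q)
O(351) - j(1)*s(-4, V(-2))*(25 - 1*4) = 351 - (3/1)*((-6 - 4)/(-1 - 2))*(25 - 1*4) = 351 - (3*1)*(-10/(-3))*(25 - 4) = 351 - 3*(-⅓*(-10))*21 = 351 - 3*(10/3)*21 = 351 - 10*21 = 351 - 1*210 = 351 - 210 = 141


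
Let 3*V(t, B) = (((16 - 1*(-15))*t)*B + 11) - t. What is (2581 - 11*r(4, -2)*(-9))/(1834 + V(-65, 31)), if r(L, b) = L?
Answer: -8931/56887 ≈ -0.15700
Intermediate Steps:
V(t, B) = 11/3 - t/3 + 31*B*t/3 (V(t, B) = ((((16 - 1*(-15))*t)*B + 11) - t)/3 = ((((16 + 15)*t)*B + 11) - t)/3 = (((31*t)*B + 11) - t)/3 = ((31*B*t + 11) - t)/3 = ((11 + 31*B*t) - t)/3 = (11 - t + 31*B*t)/3 = 11/3 - t/3 + 31*B*t/3)
(2581 - 11*r(4, -2)*(-9))/(1834 + V(-65, 31)) = (2581 - 11*4*(-9))/(1834 + (11/3 - ⅓*(-65) + (31/3)*31*(-65))) = (2581 - 44*(-9))/(1834 + (11/3 + 65/3 - 62465/3)) = (2581 + 396)/(1834 - 62389/3) = 2977/(-56887/3) = 2977*(-3/56887) = -8931/56887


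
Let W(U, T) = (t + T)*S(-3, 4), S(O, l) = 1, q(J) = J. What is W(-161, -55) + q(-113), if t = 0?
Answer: -168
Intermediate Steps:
W(U, T) = T (W(U, T) = (0 + T)*1 = T*1 = T)
W(-161, -55) + q(-113) = -55 - 113 = -168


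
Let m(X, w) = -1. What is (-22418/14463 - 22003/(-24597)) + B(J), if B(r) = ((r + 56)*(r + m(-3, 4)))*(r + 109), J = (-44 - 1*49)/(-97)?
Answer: -9340985407268029/36075571574067 ≈ -258.93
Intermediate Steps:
J = 93/97 (J = (-44 - 49)*(-1/97) = -93*(-1/97) = 93/97 ≈ 0.95876)
B(r) = (-1 + r)*(56 + r)*(109 + r) (B(r) = ((r + 56)*(r - 1))*(r + 109) = ((56 + r)*(-1 + r))*(109 + r) = ((-1 + r)*(56 + r))*(109 + r) = (-1 + r)*(56 + r)*(109 + r))
(-22418/14463 - 22003/(-24597)) + B(J) = (-22418/14463 - 22003/(-24597)) + (-6104 + (93/97)³ + 164*(93/97)² + 5939*(93/97)) = (-22418*1/14463 - 22003*(-1/24597)) + (-6104 + 804357/912673 + 164*(8649/9409) + 552327/97) = (-22418/14463 + 22003/24597) + (-6104 + 804357/912673 + 1418436/9409 + 552327/97) = -25909573/39527379 - 235718600/912673 = -9340985407268029/36075571574067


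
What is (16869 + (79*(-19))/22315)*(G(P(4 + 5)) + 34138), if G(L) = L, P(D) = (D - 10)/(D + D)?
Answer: 115654989739511/200835 ≈ 5.7587e+8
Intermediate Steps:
P(D) = (-10 + D)/(2*D) (P(D) = (-10 + D)/((2*D)) = (-10 + D)*(1/(2*D)) = (-10 + D)/(2*D))
(16869 + (79*(-19))/22315)*(G(P(4 + 5)) + 34138) = (16869 + (79*(-19))/22315)*((-10 + (4 + 5))/(2*(4 + 5)) + 34138) = (16869 - 1501*1/22315)*((½)*(-10 + 9)/9 + 34138) = (16869 - 1501/22315)*((½)*(⅑)*(-1) + 34138) = 376430234*(-1/18 + 34138)/22315 = (376430234/22315)*(614483/18) = 115654989739511/200835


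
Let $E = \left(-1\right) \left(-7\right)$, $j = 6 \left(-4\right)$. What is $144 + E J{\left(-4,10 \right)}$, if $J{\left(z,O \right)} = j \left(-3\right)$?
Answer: $648$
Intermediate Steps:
$j = -24$
$J{\left(z,O \right)} = 72$ ($J{\left(z,O \right)} = \left(-24\right) \left(-3\right) = 72$)
$E = 7$
$144 + E J{\left(-4,10 \right)} = 144 + 7 \cdot 72 = 144 + 504 = 648$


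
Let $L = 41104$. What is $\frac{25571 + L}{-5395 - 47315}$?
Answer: $- \frac{635}{502} \approx -1.2649$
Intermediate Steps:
$\frac{25571 + L}{-5395 - 47315} = \frac{25571 + 41104}{-5395 - 47315} = \frac{66675}{-52710} = 66675 \left(- \frac{1}{52710}\right) = - \frac{635}{502}$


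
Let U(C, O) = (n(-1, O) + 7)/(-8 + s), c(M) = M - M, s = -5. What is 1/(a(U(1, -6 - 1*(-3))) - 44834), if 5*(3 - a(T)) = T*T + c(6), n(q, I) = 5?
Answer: -845/37882339 ≈ -2.2306e-5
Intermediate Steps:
c(M) = 0
U(C, O) = -12/13 (U(C, O) = (5 + 7)/(-8 - 5) = 12/(-13) = 12*(-1/13) = -12/13)
a(T) = 3 - T²/5 (a(T) = 3 - (T*T + 0)/5 = 3 - (T² + 0)/5 = 3 - T²/5)
1/(a(U(1, -6 - 1*(-3))) - 44834) = 1/((3 - (-12/13)²/5) - 44834) = 1/((3 - ⅕*144/169) - 44834) = 1/((3 - 144/845) - 44834) = 1/(2391/845 - 44834) = 1/(-37882339/845) = -845/37882339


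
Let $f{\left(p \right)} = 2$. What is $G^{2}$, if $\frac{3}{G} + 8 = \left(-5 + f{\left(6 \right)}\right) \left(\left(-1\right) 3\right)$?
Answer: $9$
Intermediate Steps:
$G = 3$ ($G = \frac{3}{-8 + \left(-5 + 2\right) \left(\left(-1\right) 3\right)} = \frac{3}{-8 - -9} = \frac{3}{-8 + 9} = \frac{3}{1} = 3 \cdot 1 = 3$)
$G^{2} = 3^{2} = 9$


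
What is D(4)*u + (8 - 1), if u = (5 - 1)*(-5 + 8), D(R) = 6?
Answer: 79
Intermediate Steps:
u = 12 (u = 4*3 = 12)
D(4)*u + (8 - 1) = 6*12 + (8 - 1) = 72 + 7 = 79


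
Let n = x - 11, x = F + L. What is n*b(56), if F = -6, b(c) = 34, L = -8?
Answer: -850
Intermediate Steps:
x = -14 (x = -6 - 8 = -14)
n = -25 (n = -14 - 11 = -25)
n*b(56) = -25*34 = -850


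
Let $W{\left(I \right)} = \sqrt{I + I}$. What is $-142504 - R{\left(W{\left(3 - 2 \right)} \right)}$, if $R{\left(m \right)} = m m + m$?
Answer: $-142506 - \sqrt{2} \approx -1.4251 \cdot 10^{5}$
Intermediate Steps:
$W{\left(I \right)} = \sqrt{2} \sqrt{I}$ ($W{\left(I \right)} = \sqrt{2 I} = \sqrt{2} \sqrt{I}$)
$R{\left(m \right)} = m + m^{2}$ ($R{\left(m \right)} = m^{2} + m = m + m^{2}$)
$-142504 - R{\left(W{\left(3 - 2 \right)} \right)} = -142504 - \sqrt{2} \sqrt{3 - 2} \left(1 + \sqrt{2} \sqrt{3 - 2}\right) = -142504 - \sqrt{2} \sqrt{1} \left(1 + \sqrt{2} \sqrt{1}\right) = -142504 - \sqrt{2} \cdot 1 \left(1 + \sqrt{2} \cdot 1\right) = -142504 - \sqrt{2} \left(1 + \sqrt{2}\right)$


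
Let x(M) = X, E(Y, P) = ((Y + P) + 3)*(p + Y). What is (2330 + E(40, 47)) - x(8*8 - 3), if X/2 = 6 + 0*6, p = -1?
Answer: 5828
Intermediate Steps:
X = 12 (X = 2*(6 + 0*6) = 2*(6 + 0) = 2*6 = 12)
E(Y, P) = (-1 + Y)*(3 + P + Y) (E(Y, P) = ((Y + P) + 3)*(-1 + Y) = ((P + Y) + 3)*(-1 + Y) = (3 + P + Y)*(-1 + Y) = (-1 + Y)*(3 + P + Y))
x(M) = 12
(2330 + E(40, 47)) - x(8*8 - 3) = (2330 + (-3 + 40**2 - 1*47 + 2*40 + 47*40)) - 1*12 = (2330 + (-3 + 1600 - 47 + 80 + 1880)) - 12 = (2330 + 3510) - 12 = 5840 - 12 = 5828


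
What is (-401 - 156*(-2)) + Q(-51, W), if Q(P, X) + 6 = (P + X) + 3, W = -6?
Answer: -149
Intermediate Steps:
Q(P, X) = -3 + P + X (Q(P, X) = -6 + ((P + X) + 3) = -6 + (3 + P + X) = -3 + P + X)
(-401 - 156*(-2)) + Q(-51, W) = (-401 - 156*(-2)) + (-3 - 51 - 6) = (-401 + 312) - 60 = -89 - 60 = -149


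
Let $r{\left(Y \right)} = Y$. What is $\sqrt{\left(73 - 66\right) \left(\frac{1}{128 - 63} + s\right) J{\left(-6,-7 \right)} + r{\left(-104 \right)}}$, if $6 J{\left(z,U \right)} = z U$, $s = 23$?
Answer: $\frac{4 \sqrt{270335}}{65} \approx 31.996$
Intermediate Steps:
$J{\left(z,U \right)} = \frac{U z}{6}$ ($J{\left(z,U \right)} = \frac{z U}{6} = \frac{U z}{6}$)
$\sqrt{\left(73 - 66\right) \left(\frac{1}{128 - 63} + s\right) J{\left(-6,-7 \right)} + r{\left(-104 \right)}} = \sqrt{\left(73 - 66\right) \left(\frac{1}{128 - 63} + 23\right) \frac{1}{6} \left(-7\right) \left(-6\right) - 104} = \sqrt{7 \left(\frac{1}{65} + 23\right) 7 - 104} = \sqrt{7 \cdot \frac{1496}{65} \cdot 7 - 104} = \sqrt{\frac{10472}{65} \cdot 7 - 104} = \sqrt{\frac{73304}{65} - 104} = \sqrt{\frac{66544}{65}} = \frac{4 \sqrt{270335}}{65}$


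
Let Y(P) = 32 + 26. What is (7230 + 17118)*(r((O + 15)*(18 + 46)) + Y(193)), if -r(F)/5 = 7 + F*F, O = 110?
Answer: -7791359439996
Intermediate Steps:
Y(P) = 58
r(F) = -35 - 5*F² (r(F) = -5*(7 + F*F) = -5*(7 + F²) = -35 - 5*F²)
(7230 + 17118)*(r((O + 15)*(18 + 46)) + Y(193)) = (7230 + 17118)*((-35 - 5*(18 + 46)²*(110 + 15)²) + 58) = 24348*((-35 - 5*(125*64)²) + 58) = 24348*((-35 - 5*8000²) + 58) = 24348*((-35 - 5*64000000) + 58) = 24348*((-35 - 320000000) + 58) = 24348*(-320000035 + 58) = 24348*(-319999977) = -7791359439996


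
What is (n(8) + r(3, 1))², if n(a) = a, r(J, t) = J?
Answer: 121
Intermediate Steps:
(n(8) + r(3, 1))² = (8 + 3)² = 11² = 121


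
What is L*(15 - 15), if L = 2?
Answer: 0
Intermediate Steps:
L*(15 - 15) = 2*(15 - 15) = 2*0 = 0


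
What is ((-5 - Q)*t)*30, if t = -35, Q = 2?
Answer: 7350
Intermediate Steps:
((-5 - Q)*t)*30 = ((-5 - 1*2)*(-35))*30 = ((-5 - 2)*(-35))*30 = -7*(-35)*30 = 245*30 = 7350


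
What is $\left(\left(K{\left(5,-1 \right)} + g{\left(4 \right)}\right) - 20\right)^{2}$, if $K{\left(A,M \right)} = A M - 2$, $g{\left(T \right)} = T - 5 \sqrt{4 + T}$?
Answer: $729 + 460 \sqrt{2} \approx 1379.5$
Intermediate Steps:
$K{\left(A,M \right)} = -2 + A M$
$\left(\left(K{\left(5,-1 \right)} + g{\left(4 \right)}\right) - 20\right)^{2} = \left(\left(\left(-2 + 5 \left(-1\right)\right) + \left(4 - 5 \sqrt{4 + 4}\right)\right) - 20\right)^{2} = \left(\left(\left(-2 - 5\right) + \left(4 - 5 \sqrt{8}\right)\right) - 20\right)^{2} = \left(\left(-7 + \left(4 - 5 \cdot 2 \sqrt{2}\right)\right) - 20\right)^{2} = \left(\left(-7 + \left(4 - 10 \sqrt{2}\right)\right) - 20\right)^{2} = \left(\left(-3 - 10 \sqrt{2}\right) - 20\right)^{2} = \left(-23 - 10 \sqrt{2}\right)^{2}$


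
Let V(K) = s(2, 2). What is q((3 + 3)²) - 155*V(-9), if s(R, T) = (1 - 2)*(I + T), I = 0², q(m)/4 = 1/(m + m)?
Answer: 5581/18 ≈ 310.06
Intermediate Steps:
q(m) = 2/m (q(m) = 4/(m + m) = 4/((2*m)) = 4*(1/(2*m)) = 2/m)
I = 0
s(R, T) = -T (s(R, T) = (1 - 2)*(0 + T) = -T)
V(K) = -2 (V(K) = -1*2 = -2)
q((3 + 3)²) - 155*V(-9) = 2/((3 + 3)²) - 155*(-2) = 2/(6²) + 310 = 2/36 + 310 = 2*(1/36) + 310 = 1/18 + 310 = 5581/18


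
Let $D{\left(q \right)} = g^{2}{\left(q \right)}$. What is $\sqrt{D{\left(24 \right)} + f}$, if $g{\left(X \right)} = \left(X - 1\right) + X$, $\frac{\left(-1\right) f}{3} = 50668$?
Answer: $i \sqrt{149795} \approx 387.03 i$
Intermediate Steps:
$f = -152004$ ($f = \left(-3\right) 50668 = -152004$)
$g{\left(X \right)} = -1 + 2 X$ ($g{\left(X \right)} = \left(-1 + X\right) + X = -1 + 2 X$)
$D{\left(q \right)} = \left(-1 + 2 q\right)^{2}$
$\sqrt{D{\left(24 \right)} + f} = \sqrt{\left(-1 + 2 \cdot 24\right)^{2} - 152004} = \sqrt{\left(-1 + 48\right)^{2} - 152004} = \sqrt{47^{2} - 152004} = \sqrt{2209 - 152004} = \sqrt{-149795} = i \sqrt{149795}$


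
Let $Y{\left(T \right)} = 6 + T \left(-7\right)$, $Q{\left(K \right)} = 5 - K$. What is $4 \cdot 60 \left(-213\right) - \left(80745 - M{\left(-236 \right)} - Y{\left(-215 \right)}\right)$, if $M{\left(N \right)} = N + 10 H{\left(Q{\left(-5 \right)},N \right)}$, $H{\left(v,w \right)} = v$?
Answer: $-130490$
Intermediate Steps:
$Y{\left(T \right)} = 6 - 7 T$
$M{\left(N \right)} = 100 + N$ ($M{\left(N \right)} = N + 10 \left(5 - -5\right) = N + 10 \left(5 + 5\right) = N + 10 \cdot 10 = N + 100 = 100 + N$)
$4 \cdot 60 \left(-213\right) - \left(80745 - M{\left(-236 \right)} - Y{\left(-215 \right)}\right) = 4 \cdot 60 \left(-213\right) + \left(\left(\left(6 - -1505\right) + \left(100 - 236\right)\right) - 80745\right) = 240 \left(-213\right) + \left(\left(\left(6 + 1505\right) - 136\right) - 80745\right) = -51120 + \left(\left(1511 - 136\right) - 80745\right) = -51120 + \left(1375 - 80745\right) = -51120 - 79370 = -130490$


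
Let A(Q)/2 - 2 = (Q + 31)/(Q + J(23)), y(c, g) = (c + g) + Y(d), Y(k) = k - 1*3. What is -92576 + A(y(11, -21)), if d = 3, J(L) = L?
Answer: -1203394/13 ≈ -92569.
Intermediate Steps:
Y(k) = -3 + k (Y(k) = k - 3 = -3 + k)
y(c, g) = c + g (y(c, g) = (c + g) + (-3 + 3) = (c + g) + 0 = c + g)
A(Q) = 4 + 2*(31 + Q)/(23 + Q) (A(Q) = 4 + 2*((Q + 31)/(Q + 23)) = 4 + 2*((31 + Q)/(23 + Q)) = 4 + 2*(31 + Q)/(23 + Q))
-92576 + A(y(11, -21)) = -92576 + 2*(77 + 3*(11 - 21))/(23 + (11 - 21)) = -92576 + 2*(77 + 3*(-10))/(23 - 10) = -92576 + 2*(77 - 30)/13 = -92576 + 2*(1/13)*47 = -92576 + 94/13 = -1203394/13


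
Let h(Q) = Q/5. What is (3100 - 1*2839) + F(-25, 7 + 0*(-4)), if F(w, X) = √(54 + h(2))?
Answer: 261 + 4*√85/5 ≈ 268.38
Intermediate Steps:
h(Q) = Q/5 (h(Q) = Q*(⅕) = Q/5)
F(w, X) = 4*√85/5 (F(w, X) = √(54 + (⅕)*2) = √(54 + ⅖) = √(272/5) = 4*√85/5)
(3100 - 1*2839) + F(-25, 7 + 0*(-4)) = (3100 - 1*2839) + 4*√85/5 = (3100 - 2839) + 4*√85/5 = 261 + 4*√85/5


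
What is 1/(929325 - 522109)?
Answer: 1/407216 ≈ 2.4557e-6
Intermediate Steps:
1/(929325 - 522109) = 1/407216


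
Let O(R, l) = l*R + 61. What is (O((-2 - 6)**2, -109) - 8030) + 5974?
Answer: -8971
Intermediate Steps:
O(R, l) = 61 + R*l (O(R, l) = R*l + 61 = 61 + R*l)
(O((-2 - 6)**2, -109) - 8030) + 5974 = ((61 + (-2 - 6)**2*(-109)) - 8030) + 5974 = ((61 + (-8)**2*(-109)) - 8030) + 5974 = ((61 + 64*(-109)) - 8030) + 5974 = ((61 - 6976) - 8030) + 5974 = (-6915 - 8030) + 5974 = -14945 + 5974 = -8971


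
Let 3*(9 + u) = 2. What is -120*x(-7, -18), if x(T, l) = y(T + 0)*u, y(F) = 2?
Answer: 2000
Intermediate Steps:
u = -25/3 (u = -9 + (⅓)*2 = -9 + ⅔ = -25/3 ≈ -8.3333)
x(T, l) = -50/3 (x(T, l) = 2*(-25/3) = -50/3)
-120*x(-7, -18) = -120*(-50/3) = 2000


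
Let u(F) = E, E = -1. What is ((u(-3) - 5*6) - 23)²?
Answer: 2916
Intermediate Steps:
u(F) = -1
((u(-3) - 5*6) - 23)² = ((-1 - 5*6) - 23)² = ((-1 - 30) - 23)² = (-31 - 23)² = (-54)² = 2916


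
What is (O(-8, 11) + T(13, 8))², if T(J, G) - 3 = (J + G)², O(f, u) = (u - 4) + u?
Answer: 213444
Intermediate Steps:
O(f, u) = -4 + 2*u (O(f, u) = (-4 + u) + u = -4 + 2*u)
T(J, G) = 3 + (G + J)² (T(J, G) = 3 + (J + G)² = 3 + (G + J)²)
(O(-8, 11) + T(13, 8))² = ((-4 + 2*11) + (3 + (8 + 13)²))² = ((-4 + 22) + (3 + 21²))² = (18 + (3 + 441))² = (18 + 444)² = 462² = 213444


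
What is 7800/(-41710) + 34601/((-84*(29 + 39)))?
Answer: -21253733/3403536 ≈ -6.2446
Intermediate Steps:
7800/(-41710) + 34601/((-84*(29 + 39))) = 7800*(-1/41710) + 34601/((-84*68)) = -780/4171 + 34601/(-5712) = -780/4171 + 34601*(-1/5712) = -780/4171 - 4943/816 = -21253733/3403536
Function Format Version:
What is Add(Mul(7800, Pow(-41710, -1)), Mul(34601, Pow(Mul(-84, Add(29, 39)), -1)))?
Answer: Rational(-21253733, 3403536) ≈ -6.2446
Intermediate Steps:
Add(Mul(7800, Pow(-41710, -1)), Mul(34601, Pow(Mul(-84, Add(29, 39)), -1))) = Add(Mul(7800, Rational(-1, 41710)), Mul(34601, Pow(Mul(-84, 68), -1))) = Add(Rational(-780, 4171), Mul(34601, Pow(-5712, -1))) = Add(Rational(-780, 4171), Mul(34601, Rational(-1, 5712))) = Add(Rational(-780, 4171), Rational(-4943, 816)) = Rational(-21253733, 3403536)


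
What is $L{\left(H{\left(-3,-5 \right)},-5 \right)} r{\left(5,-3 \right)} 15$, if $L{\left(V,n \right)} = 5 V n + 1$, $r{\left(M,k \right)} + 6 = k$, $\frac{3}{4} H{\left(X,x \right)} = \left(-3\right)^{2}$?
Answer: $40365$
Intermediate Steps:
$H{\left(X,x \right)} = 12$ ($H{\left(X,x \right)} = \frac{4 \left(-3\right)^{2}}{3} = \frac{4}{3} \cdot 9 = 12$)
$r{\left(M,k \right)} = -6 + k$
$L{\left(V,n \right)} = 1 + 5 V n$ ($L{\left(V,n \right)} = 5 V n + 1 = 1 + 5 V n$)
$L{\left(H{\left(-3,-5 \right)},-5 \right)} r{\left(5,-3 \right)} 15 = \left(1 + 5 \cdot 12 \left(-5\right)\right) \left(-6 - 3\right) 15 = \left(1 - 300\right) \left(-9\right) 15 = \left(-299\right) \left(-9\right) 15 = 2691 \cdot 15 = 40365$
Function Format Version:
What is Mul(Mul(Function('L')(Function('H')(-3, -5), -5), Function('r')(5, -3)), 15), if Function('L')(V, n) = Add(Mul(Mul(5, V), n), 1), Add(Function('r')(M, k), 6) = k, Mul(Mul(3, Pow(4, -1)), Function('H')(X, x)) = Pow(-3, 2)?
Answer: 40365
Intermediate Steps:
Function('H')(X, x) = 12 (Function('H')(X, x) = Mul(Rational(4, 3), Pow(-3, 2)) = Mul(Rational(4, 3), 9) = 12)
Function('r')(M, k) = Add(-6, k)
Function('L')(V, n) = Add(1, Mul(5, V, n)) (Function('L')(V, n) = Add(Mul(5, V, n), 1) = Add(1, Mul(5, V, n)))
Mul(Mul(Function('L')(Function('H')(-3, -5), -5), Function('r')(5, -3)), 15) = Mul(Mul(Add(1, Mul(5, 12, -5)), Add(-6, -3)), 15) = Mul(Mul(Add(1, -300), -9), 15) = Mul(Mul(-299, -9), 15) = Mul(2691, 15) = 40365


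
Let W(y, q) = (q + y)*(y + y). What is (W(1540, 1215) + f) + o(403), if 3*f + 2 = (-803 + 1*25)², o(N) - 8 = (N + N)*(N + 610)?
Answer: 28510940/3 ≈ 9.5036e+6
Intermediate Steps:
W(y, q) = 2*y*(q + y) (W(y, q) = (q + y)*(2*y) = 2*y*(q + y))
o(N) = 8 + 2*N*(610 + N) (o(N) = 8 + (N + N)*(N + 610) = 8 + (2*N)*(610 + N) = 8 + 2*N*(610 + N))
f = 605282/3 (f = -⅔ + (-803 + 1*25)²/3 = -⅔ + (-803 + 25)²/3 = -⅔ + (⅓)*(-778)² = -⅔ + (⅓)*605284 = -⅔ + 605284/3 = 605282/3 ≈ 2.0176e+5)
(W(1540, 1215) + f) + o(403) = (2*1540*(1215 + 1540) + 605282/3) + (8 + 2*403² + 1220*403) = (2*1540*2755 + 605282/3) + (8 + 2*162409 + 491660) = (8485400 + 605282/3) + (8 + 324818 + 491660) = 26061482/3 + 816486 = 28510940/3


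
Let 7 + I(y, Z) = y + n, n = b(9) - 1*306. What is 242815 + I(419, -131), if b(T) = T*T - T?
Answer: 242993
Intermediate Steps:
b(T) = T² - T
n = -234 (n = 9*(-1 + 9) - 1*306 = 9*8 - 306 = 72 - 306 = -234)
I(y, Z) = -241 + y (I(y, Z) = -7 + (y - 234) = -7 + (-234 + y) = -241 + y)
242815 + I(419, -131) = 242815 + (-241 + 419) = 242815 + 178 = 242993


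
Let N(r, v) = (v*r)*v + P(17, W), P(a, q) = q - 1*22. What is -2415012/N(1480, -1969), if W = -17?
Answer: -2415012/5737902241 ≈ -0.00042089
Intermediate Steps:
P(a, q) = -22 + q (P(a, q) = q - 22 = -22 + q)
N(r, v) = -39 + r*v² (N(r, v) = (v*r)*v + (-22 - 17) = (r*v)*v - 39 = r*v² - 39 = -39 + r*v²)
-2415012/N(1480, -1969) = -2415012/(-39 + 1480*(-1969)²) = -2415012/(-39 + 1480*3876961) = -2415012/(-39 + 5737902280) = -2415012/5737902241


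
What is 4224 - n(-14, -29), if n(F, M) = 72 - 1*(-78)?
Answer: 4074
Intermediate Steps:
n(F, M) = 150 (n(F, M) = 72 + 78 = 150)
4224 - n(-14, -29) = 4224 - 1*150 = 4224 - 150 = 4074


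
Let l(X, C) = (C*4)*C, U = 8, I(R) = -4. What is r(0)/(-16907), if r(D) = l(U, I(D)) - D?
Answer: -64/16907 ≈ -0.0037854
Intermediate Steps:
l(X, C) = 4*C² (l(X, C) = (4*C)*C = 4*C²)
r(D) = 64 - D (r(D) = 4*(-4)² - D = 4*16 - D = 64 - D)
r(0)/(-16907) = (64 - 1*0)/(-16907) = (64 + 0)*(-1/16907) = 64*(-1/16907) = -64/16907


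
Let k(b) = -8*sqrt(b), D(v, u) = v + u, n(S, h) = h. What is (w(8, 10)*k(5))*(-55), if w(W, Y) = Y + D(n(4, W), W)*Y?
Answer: 74800*sqrt(5) ≈ 1.6726e+5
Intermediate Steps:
D(v, u) = u + v
w(W, Y) = Y + 2*W*Y (w(W, Y) = Y + (W + W)*Y = Y + (2*W)*Y = Y + 2*W*Y)
(w(8, 10)*k(5))*(-55) = ((10*(1 + 2*8))*(-8*sqrt(5)))*(-55) = ((10*(1 + 16))*(-8*sqrt(5)))*(-55) = ((10*17)*(-8*sqrt(5)))*(-55) = (170*(-8*sqrt(5)))*(-55) = -1360*sqrt(5)*(-55) = 74800*sqrt(5)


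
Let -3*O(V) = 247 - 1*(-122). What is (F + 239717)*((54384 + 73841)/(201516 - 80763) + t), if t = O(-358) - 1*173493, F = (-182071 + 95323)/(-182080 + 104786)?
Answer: -27746207733898814297/666677313 ≈ -4.1619e+10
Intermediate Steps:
O(V) = -123 (O(V) = -(247 - 1*(-122))/3 = -(247 + 122)/3 = -1/3*369 = -123)
F = 43374/38647 (F = -86748/(-77294) = -86748*(-1/77294) = 43374/38647 ≈ 1.1223)
t = -173616 (t = -123 - 1*173493 = -123 - 173493 = -173616)
(F + 239717)*((54384 + 73841)/(201516 - 80763) + t) = (43374/38647 + 239717)*((54384 + 73841)/(201516 - 80763) - 173616) = 9264386273*(128225/120753 - 173616)/38647 = (9264386273/38647)*(-20964524623/120753) = -27746207733898814297/666677313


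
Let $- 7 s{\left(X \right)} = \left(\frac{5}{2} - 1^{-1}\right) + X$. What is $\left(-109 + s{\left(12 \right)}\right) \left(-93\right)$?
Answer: $\frac{144429}{14} \approx 10316.0$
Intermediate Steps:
$s{\left(X \right)} = - \frac{3}{14} - \frac{X}{7}$ ($s{\left(X \right)} = - \frac{\left(\frac{5}{2} - 1^{-1}\right) + X}{7} = - \frac{\left(5 \cdot \frac{1}{2} - 1\right) + X}{7} = - \frac{\left(\frac{5}{2} - 1\right) + X}{7} = - \frac{\frac{3}{2} + X}{7} = - \frac{3}{14} - \frac{X}{7}$)
$\left(-109 + s{\left(12 \right)}\right) \left(-93\right) = \left(-109 - \frac{27}{14}\right) \left(-93\right) = \left(- \frac{1553}{14}\right) \left(-93\right) = \frac{144429}{14}$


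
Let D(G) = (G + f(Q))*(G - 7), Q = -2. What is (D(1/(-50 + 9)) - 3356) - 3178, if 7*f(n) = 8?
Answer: -76978026/11767 ≈ -6541.9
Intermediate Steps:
f(n) = 8/7 (f(n) = (⅐)*8 = 8/7)
D(G) = (-7 + G)*(8/7 + G) (D(G) = (G + 8/7)*(G - 7) = (8/7 + G)*(-7 + G) = (-7 + G)*(8/7 + G))
(D(1/(-50 + 9)) - 3356) - 3178 = ((-8 + (1/(-50 + 9))² - 41/(7*(-50 + 9))) - 3356) - 3178 = ((-8 + (1/(-41))² - 41/7/(-41)) - 3356) - 3178 = ((-8 + (-1/41)² - 41/7*(-1/41)) - 3356) - 3178 = ((-8 + 1/1681 + ⅐) - 3356) - 3178 = (-92448/11767 - 3356) - 3178 = -39582500/11767 - 3178 = -76978026/11767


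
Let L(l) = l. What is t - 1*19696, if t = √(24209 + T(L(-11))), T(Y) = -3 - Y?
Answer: -19696 + √24217 ≈ -19540.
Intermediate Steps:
t = √24217 (t = √(24209 + (-3 - 1*(-11))) = √(24209 + (-3 + 11)) = √(24209 + 8) = √24217 ≈ 155.62)
t - 1*19696 = √24217 - 1*19696 = √24217 - 19696 = -19696 + √24217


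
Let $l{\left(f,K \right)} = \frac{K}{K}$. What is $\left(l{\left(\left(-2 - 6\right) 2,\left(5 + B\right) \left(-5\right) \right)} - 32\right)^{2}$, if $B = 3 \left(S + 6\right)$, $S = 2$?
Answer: $961$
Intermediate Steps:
$B = 24$ ($B = 3 \left(2 + 6\right) = 3 \cdot 8 = 24$)
$l{\left(f,K \right)} = 1$
$\left(l{\left(\left(-2 - 6\right) 2,\left(5 + B\right) \left(-5\right) \right)} - 32\right)^{2} = \left(1 - 32\right)^{2} = \left(-31\right)^{2} = 961$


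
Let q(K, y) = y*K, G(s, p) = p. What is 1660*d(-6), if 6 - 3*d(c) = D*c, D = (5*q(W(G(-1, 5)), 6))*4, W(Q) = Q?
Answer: 1995320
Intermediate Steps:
q(K, y) = K*y
D = 600 (D = (5*(5*6))*4 = (5*30)*4 = 150*4 = 600)
d(c) = 2 - 200*c
1660*d(-6) = 1660*(2 - 200*(-6)) = 1660*(2 + 1200) = 1660*1202 = 1995320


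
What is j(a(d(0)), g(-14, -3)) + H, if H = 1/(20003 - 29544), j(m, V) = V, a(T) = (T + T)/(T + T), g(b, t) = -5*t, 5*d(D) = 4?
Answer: 143114/9541 ≈ 15.000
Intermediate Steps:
d(D) = ⅘ (d(D) = (⅕)*4 = ⅘)
a(T) = 1 (a(T) = (2*T)/((2*T)) = (2*T)*(1/(2*T)) = 1)
H = -1/9541 (H = 1/(-9541) = -1/9541 ≈ -0.00010481)
j(a(d(0)), g(-14, -3)) + H = -5*(-3) - 1/9541 = 15 - 1/9541 = 143114/9541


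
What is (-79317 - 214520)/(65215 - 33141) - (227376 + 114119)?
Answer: -10953404467/32074 ≈ -3.4150e+5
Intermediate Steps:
(-79317 - 214520)/(65215 - 33141) - (227376 + 114119) = -293837/32074 - 1*341495 = -293837*1/32074 - 341495 = -293837/32074 - 341495 = -10953404467/32074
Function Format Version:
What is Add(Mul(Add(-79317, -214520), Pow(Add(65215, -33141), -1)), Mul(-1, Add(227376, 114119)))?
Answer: Rational(-10953404467, 32074) ≈ -3.4150e+5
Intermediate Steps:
Add(Mul(Add(-79317, -214520), Pow(Add(65215, -33141), -1)), Mul(-1, Add(227376, 114119))) = Add(Mul(-293837, Pow(32074, -1)), Mul(-1, 341495)) = Add(Mul(-293837, Rational(1, 32074)), -341495) = Add(Rational(-293837, 32074), -341495) = Rational(-10953404467, 32074)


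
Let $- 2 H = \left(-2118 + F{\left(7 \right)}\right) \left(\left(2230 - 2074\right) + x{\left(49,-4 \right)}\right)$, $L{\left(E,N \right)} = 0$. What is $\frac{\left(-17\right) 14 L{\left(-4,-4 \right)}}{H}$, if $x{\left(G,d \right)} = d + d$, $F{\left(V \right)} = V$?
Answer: $0$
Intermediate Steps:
$x{\left(G,d \right)} = 2 d$
$H = 156214$ ($H = - \frac{\left(-2118 + 7\right) \left(\left(2230 - 2074\right) + 2 \left(-4\right)\right)}{2} = - \frac{\left(-2111\right) \left(156 - 8\right)}{2} = - \frac{\left(-2111\right) 148}{2} = \left(- \frac{1}{2}\right) \left(-312428\right) = 156214$)
$\frac{\left(-17\right) 14 L{\left(-4,-4 \right)}}{H} = \frac{\left(-17\right) 14 \cdot 0}{156214} = \left(-238\right) 0 \cdot \frac{1}{156214} = 0 \cdot \frac{1}{156214} = 0$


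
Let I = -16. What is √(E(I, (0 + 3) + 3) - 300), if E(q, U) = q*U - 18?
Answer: 3*I*√46 ≈ 20.347*I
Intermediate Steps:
E(q, U) = -18 + U*q (E(q, U) = U*q - 18 = -18 + U*q)
√(E(I, (0 + 3) + 3) - 300) = √((-18 + ((0 + 3) + 3)*(-16)) - 300) = √((-18 + (3 + 3)*(-16)) - 300) = √((-18 + 6*(-16)) - 300) = √((-18 - 96) - 300) = √(-114 - 300) = √(-414) = 3*I*√46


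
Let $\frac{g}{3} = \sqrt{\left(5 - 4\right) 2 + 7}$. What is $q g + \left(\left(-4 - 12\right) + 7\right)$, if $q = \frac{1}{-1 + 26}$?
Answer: $- \frac{216}{25} \approx -8.64$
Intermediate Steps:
$q = \frac{1}{25} \approx 0.04$
$g = 9$ ($g = 3 \sqrt{\left(5 - 4\right) 2 + 7} = 3 \sqrt{1 \cdot 2 + 7} = 3 \sqrt{2 + 7} = 3 \sqrt{9} = 3 \cdot 3 = 9$)
$q g + \left(\left(-4 - 12\right) + 7\right) = \frac{1}{25} \cdot 9 + \left(\left(-4 - 12\right) + 7\right) = \frac{9}{25} + \left(-16 + 7\right) = \frac{9}{25} - 9 = - \frac{216}{25}$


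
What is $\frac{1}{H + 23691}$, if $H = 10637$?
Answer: $\frac{1}{34328} \approx 2.9131 \cdot 10^{-5}$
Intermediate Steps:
$\frac{1}{H + 23691} = \frac{1}{10637 + 23691} = \frac{1}{34328}$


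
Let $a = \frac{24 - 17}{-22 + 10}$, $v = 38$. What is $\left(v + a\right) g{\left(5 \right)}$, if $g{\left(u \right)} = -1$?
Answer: $- \frac{449}{12} \approx -37.417$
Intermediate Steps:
$a = - \frac{7}{12}$ ($a = \frac{7}{-12} = 7 \left(- \frac{1}{12}\right) = - \frac{7}{12} \approx -0.58333$)
$\left(v + a\right) g{\left(5 \right)} = \left(38 - \frac{7}{12}\right) \left(-1\right) = \frac{449}{12} \left(-1\right) = - \frac{449}{12}$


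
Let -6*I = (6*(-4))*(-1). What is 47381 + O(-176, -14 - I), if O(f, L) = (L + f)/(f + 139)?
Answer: 1753283/37 ≈ 47386.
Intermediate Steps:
I = -4 (I = -6*(-4)*(-1)/6 = -(-4)*(-1) = -1/6*24 = -4)
O(f, L) = (L + f)/(139 + f)
47381 + O(-176, -14 - I) = 47381 + ((-14 - 1*(-4)) - 176)/(139 - 176) = 47381 + ((-14 + 4) - 176)/(-37) = 47381 - (-10 - 176)/37 = 47381 - 1/37*(-186) = 47381 + 186/37 = 1753283/37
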